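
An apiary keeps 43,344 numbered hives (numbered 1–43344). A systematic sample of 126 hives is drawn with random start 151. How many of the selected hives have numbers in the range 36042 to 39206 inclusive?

k = 43344/126 = 344
First selection ≥ 36042: 151 + ⌈(36042−151)/344⌉·344 = 151 + 105×344 = 36271
Last selection ≤ 39206: 151 + ⌊(39206−151)/344⌋·344 = 151 + 113×344 = 39023
Count = 113 − 105 + 1 = 9

9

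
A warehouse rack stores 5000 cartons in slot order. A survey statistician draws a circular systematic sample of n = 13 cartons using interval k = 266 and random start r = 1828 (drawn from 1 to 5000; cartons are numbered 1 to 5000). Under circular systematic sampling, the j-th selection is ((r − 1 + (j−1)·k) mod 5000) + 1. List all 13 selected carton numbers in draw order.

Selection 1: 1828
Selection 2: 1828 + 266 = 2094
Selection 3: 2094 + 266 = 2360
Selection 4: 2360 + 266 = 2626
Selection 5: 2626 + 266 = 2892
Selection 6: 2892 + 266 = 3158
Selection 7: 3158 + 266 = 3424
Selection 8: 3424 + 266 = 3690
Selection 9: 3690 + 266 = 3956
Selection 10: 3956 + 266 = 4222
Selection 11: 4222 + 266 = 4488
Selection 12: 4488 + 266 = 4754
Selection 13: 4754 + 266 = 5020 → 5020 − 5000 = 20

1828, 2094, 2360, 2626, 2892, 3158, 3424, 3690, 3956, 4222, 4488, 4754, 20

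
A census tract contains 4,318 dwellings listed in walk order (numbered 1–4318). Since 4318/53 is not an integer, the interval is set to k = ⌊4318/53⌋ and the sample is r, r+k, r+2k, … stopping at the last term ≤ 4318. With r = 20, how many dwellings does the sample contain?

k = ⌊4318/53⌋ = 81
Achieved size = ⌊(4318 − 20)/81⌋ + 1 = ⌊4298/81⌋ + 1 = 53 + 1 = 54
(last selection: 20 + 53×81 = 4313 ≤ 4318; next would be 4394 > 4318)

54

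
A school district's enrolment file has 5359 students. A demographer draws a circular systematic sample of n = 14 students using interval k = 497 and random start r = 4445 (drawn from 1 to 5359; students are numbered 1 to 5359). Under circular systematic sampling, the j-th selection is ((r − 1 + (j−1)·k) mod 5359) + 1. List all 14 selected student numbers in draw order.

Selection 1: 4445
Selection 2: 4445 + 497 = 4942
Selection 3: 4942 + 497 = 5439 → 5439 − 5359 = 80
Selection 4: 80 + 497 = 577
Selection 5: 577 + 497 = 1074
Selection 6: 1074 + 497 = 1571
Selection 7: 1571 + 497 = 2068
Selection 8: 2068 + 497 = 2565
Selection 9: 2565 + 497 = 3062
Selection 10: 3062 + 497 = 3559
Selection 11: 3559 + 497 = 4056
Selection 12: 4056 + 497 = 4553
Selection 13: 4553 + 497 = 5050
Selection 14: 5050 + 497 = 5547 → 5547 − 5359 = 188

4445, 4942, 80, 577, 1074, 1571, 2068, 2565, 3062, 3559, 4056, 4553, 5050, 188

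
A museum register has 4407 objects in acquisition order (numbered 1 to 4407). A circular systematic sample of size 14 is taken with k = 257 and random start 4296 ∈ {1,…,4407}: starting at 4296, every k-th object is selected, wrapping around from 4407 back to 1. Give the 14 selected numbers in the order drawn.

Selection 1: 4296
Selection 2: 4296 + 257 = 4553 → 4553 − 4407 = 146
Selection 3: 146 + 257 = 403
Selection 4: 403 + 257 = 660
Selection 5: 660 + 257 = 917
Selection 6: 917 + 257 = 1174
Selection 7: 1174 + 257 = 1431
Selection 8: 1431 + 257 = 1688
Selection 9: 1688 + 257 = 1945
Selection 10: 1945 + 257 = 2202
Selection 11: 2202 + 257 = 2459
Selection 12: 2459 + 257 = 2716
Selection 13: 2716 + 257 = 2973
Selection 14: 2973 + 257 = 3230

4296, 146, 403, 660, 917, 1174, 1431, 1688, 1945, 2202, 2459, 2716, 2973, 3230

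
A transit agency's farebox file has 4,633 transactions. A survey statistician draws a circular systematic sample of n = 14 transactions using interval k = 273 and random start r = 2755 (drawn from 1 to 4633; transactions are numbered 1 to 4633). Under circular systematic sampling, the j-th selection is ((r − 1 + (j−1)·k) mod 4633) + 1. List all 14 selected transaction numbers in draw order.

2755, 3028, 3301, 3574, 3847, 4120, 4393, 33, 306, 579, 852, 1125, 1398, 1671

Selection 1: 2755
Selection 2: 2755 + 273 = 3028
Selection 3: 3028 + 273 = 3301
Selection 4: 3301 + 273 = 3574
Selection 5: 3574 + 273 = 3847
Selection 6: 3847 + 273 = 4120
Selection 7: 4120 + 273 = 4393
Selection 8: 4393 + 273 = 4666 → 4666 − 4633 = 33
Selection 9: 33 + 273 = 306
Selection 10: 306 + 273 = 579
Selection 11: 579 + 273 = 852
Selection 12: 852 + 273 = 1125
Selection 13: 1125 + 273 = 1398
Selection 14: 1398 + 273 = 1671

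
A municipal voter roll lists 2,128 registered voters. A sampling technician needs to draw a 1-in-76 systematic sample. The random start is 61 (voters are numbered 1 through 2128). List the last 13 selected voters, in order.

1201, 1277, 1353, 1429, 1505, 1581, 1657, 1733, 1809, 1885, 1961, 2037, 2113

16th selection = 61 + 15×76 = 1201
17th: 1201 + 76 = 1277
18th: 1277 + 76 = 1353
19th: 1353 + 76 = 1429
20th: 1429 + 76 = 1505
21st: 1505 + 76 = 1581
22nd: 1581 + 76 = 1657
23rd: 1657 + 76 = 1733
24th: 1733 + 76 = 1809
25th: 1809 + 76 = 1885
26th: 1885 + 76 = 1961
27th: 1961 + 76 = 2037
28th: 2037 + 76 = 2113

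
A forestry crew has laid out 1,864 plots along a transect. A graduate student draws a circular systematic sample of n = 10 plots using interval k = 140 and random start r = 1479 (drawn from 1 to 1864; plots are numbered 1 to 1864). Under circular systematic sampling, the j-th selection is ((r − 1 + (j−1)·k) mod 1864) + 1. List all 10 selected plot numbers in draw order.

Selection 1: 1479
Selection 2: 1479 + 140 = 1619
Selection 3: 1619 + 140 = 1759
Selection 4: 1759 + 140 = 1899 → 1899 − 1864 = 35
Selection 5: 35 + 140 = 175
Selection 6: 175 + 140 = 315
Selection 7: 315 + 140 = 455
Selection 8: 455 + 140 = 595
Selection 9: 595 + 140 = 735
Selection 10: 735 + 140 = 875

1479, 1619, 1759, 35, 175, 315, 455, 595, 735, 875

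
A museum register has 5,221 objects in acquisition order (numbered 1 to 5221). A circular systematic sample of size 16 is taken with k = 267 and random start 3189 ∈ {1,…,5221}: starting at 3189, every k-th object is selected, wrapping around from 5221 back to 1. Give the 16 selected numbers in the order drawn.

Selection 1: 3189
Selection 2: 3189 + 267 = 3456
Selection 3: 3456 + 267 = 3723
Selection 4: 3723 + 267 = 3990
Selection 5: 3990 + 267 = 4257
Selection 6: 4257 + 267 = 4524
Selection 7: 4524 + 267 = 4791
Selection 8: 4791 + 267 = 5058
Selection 9: 5058 + 267 = 5325 → 5325 − 5221 = 104
Selection 10: 104 + 267 = 371
Selection 11: 371 + 267 = 638
Selection 12: 638 + 267 = 905
Selection 13: 905 + 267 = 1172
Selection 14: 1172 + 267 = 1439
Selection 15: 1439 + 267 = 1706
Selection 16: 1706 + 267 = 1973

3189, 3456, 3723, 3990, 4257, 4524, 4791, 5058, 104, 371, 638, 905, 1172, 1439, 1706, 1973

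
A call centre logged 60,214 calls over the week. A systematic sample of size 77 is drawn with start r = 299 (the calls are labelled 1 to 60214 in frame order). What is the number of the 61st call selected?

k = 60214/77 = 782
61st selection = r + (61−1)·k = 299 + 60×782 = 299 + 46920 = 47219

47219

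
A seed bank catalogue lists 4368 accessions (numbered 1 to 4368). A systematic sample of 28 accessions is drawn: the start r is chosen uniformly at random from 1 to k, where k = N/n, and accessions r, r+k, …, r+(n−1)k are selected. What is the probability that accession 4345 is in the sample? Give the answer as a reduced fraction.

k = 4368/28 = 156.
Accession 4345 is selected iff r ≡ 4345 (mod 156); exactly one such r in {1,…,156}.
Inclusion probability = 1/156.

1/156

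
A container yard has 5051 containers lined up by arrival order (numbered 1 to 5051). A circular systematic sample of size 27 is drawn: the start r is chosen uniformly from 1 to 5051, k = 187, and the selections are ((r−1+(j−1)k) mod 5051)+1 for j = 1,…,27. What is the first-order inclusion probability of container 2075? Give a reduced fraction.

27/5051

For each position j, as r ranges over 1…5051 the j-th selection hits every container exactly once, so container 2075 is selected for exactly 27 of the 5051 starts.
Inclusion probability = 27/5051.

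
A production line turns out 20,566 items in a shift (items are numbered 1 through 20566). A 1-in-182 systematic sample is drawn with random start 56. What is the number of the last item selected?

20440

k = 182
113th selection = r + (113−1)·k = 56 + 112×182 = 56 + 20384 = 20440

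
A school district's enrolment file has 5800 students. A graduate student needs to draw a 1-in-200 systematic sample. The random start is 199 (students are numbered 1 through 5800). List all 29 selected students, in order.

199, 399, 599, 799, 999, 1199, 1399, 1599, 1799, 1999, 2199, 2399, 2599, 2799, 2999, 3199, 3399, 3599, 3799, 3999, 4199, 4399, 4599, 4799, 4999, 5199, 5399, 5599, 5799

student 1: 199
student 2: 199 + 200 = 399
student 3: 399 + 200 = 599
student 4: 599 + 200 = 799
student 5: 799 + 200 = 999
student 6: 999 + 200 = 1199
student 7: 1199 + 200 = 1399
student 8: 1399 + 200 = 1599
student 9: 1599 + 200 = 1799
student 10: 1799 + 200 = 1999
student 11: 1999 + 200 = 2199
student 12: 2199 + 200 = 2399
student 13: 2399 + 200 = 2599
student 14: 2599 + 200 = 2799
student 15: 2799 + 200 = 2999
student 16: 2999 + 200 = 3199
student 17: 3199 + 200 = 3399
student 18: 3399 + 200 = 3599
student 19: 3599 + 200 = 3799
student 20: 3799 + 200 = 3999
student 21: 3999 + 200 = 4199
student 22: 4199 + 200 = 4399
student 23: 4399 + 200 = 4599
student 24: 4599 + 200 = 4799
student 25: 4799 + 200 = 4999
student 26: 4999 + 200 = 5199
student 27: 5199 + 200 = 5399
student 28: 5399 + 200 = 5599
student 29: 5599 + 200 = 5799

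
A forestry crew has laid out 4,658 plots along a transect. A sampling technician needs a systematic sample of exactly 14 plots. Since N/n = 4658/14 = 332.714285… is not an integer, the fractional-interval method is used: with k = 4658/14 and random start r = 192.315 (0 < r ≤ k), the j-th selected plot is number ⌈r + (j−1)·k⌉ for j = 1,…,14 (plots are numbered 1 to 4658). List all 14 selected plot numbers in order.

193, 526, 858, 1191, 1524, 1856, 2189, 2522, 2855, 3187, 3520, 3853, 4185, 4518

j=1: r + 0k = 192.315 → ⌈·⌉ = 193
j=2: r + 1k = 525.029285… → ⌈·⌉ = 526
j=3: r + 2k = 857.743571… → ⌈·⌉ = 858
j=4: r + 3k = 1190.457857… → ⌈·⌉ = 1191
j=5: r + 4k = 1523.172142… → ⌈·⌉ = 1524
j=6: r + 5k = 1855.886428… → ⌈·⌉ = 1856
j=7: r + 6k = 2188.600714… → ⌈·⌉ = 2189
j=8: r + 7k = 2521.315 → ⌈·⌉ = 2522
j=9: r + 8k = 2854.029285… → ⌈·⌉ = 2855
j=10: r + 9k = 3186.743571… → ⌈·⌉ = 3187
j=11: r + 10k = 3519.457857… → ⌈·⌉ = 3520
j=12: r + 11k = 3852.172142… → ⌈·⌉ = 3853
j=13: r + 12k = 4184.886428… → ⌈·⌉ = 4185
j=14: r + 13k = 4517.600714… → ⌈·⌉ = 4518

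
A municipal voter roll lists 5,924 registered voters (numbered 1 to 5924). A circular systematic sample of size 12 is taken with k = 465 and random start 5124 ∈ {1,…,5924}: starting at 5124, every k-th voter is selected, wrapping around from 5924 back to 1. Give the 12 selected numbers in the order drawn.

5124, 5589, 130, 595, 1060, 1525, 1990, 2455, 2920, 3385, 3850, 4315

Selection 1: 5124
Selection 2: 5124 + 465 = 5589
Selection 3: 5589 + 465 = 6054 → 6054 − 5924 = 130
Selection 4: 130 + 465 = 595
Selection 5: 595 + 465 = 1060
Selection 6: 1060 + 465 = 1525
Selection 7: 1525 + 465 = 1990
Selection 8: 1990 + 465 = 2455
Selection 9: 2455 + 465 = 2920
Selection 10: 2920 + 465 = 3385
Selection 11: 3385 + 465 = 3850
Selection 12: 3850 + 465 = 4315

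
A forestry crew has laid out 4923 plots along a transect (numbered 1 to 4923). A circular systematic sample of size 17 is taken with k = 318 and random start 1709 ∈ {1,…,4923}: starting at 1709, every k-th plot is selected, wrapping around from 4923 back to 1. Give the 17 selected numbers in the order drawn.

Selection 1: 1709
Selection 2: 1709 + 318 = 2027
Selection 3: 2027 + 318 = 2345
Selection 4: 2345 + 318 = 2663
Selection 5: 2663 + 318 = 2981
Selection 6: 2981 + 318 = 3299
Selection 7: 3299 + 318 = 3617
Selection 8: 3617 + 318 = 3935
Selection 9: 3935 + 318 = 4253
Selection 10: 4253 + 318 = 4571
Selection 11: 4571 + 318 = 4889
Selection 12: 4889 + 318 = 5207 → 5207 − 4923 = 284
Selection 13: 284 + 318 = 602
Selection 14: 602 + 318 = 920
Selection 15: 920 + 318 = 1238
Selection 16: 1238 + 318 = 1556
Selection 17: 1556 + 318 = 1874

1709, 2027, 2345, 2663, 2981, 3299, 3617, 3935, 4253, 4571, 4889, 284, 602, 920, 1238, 1556, 1874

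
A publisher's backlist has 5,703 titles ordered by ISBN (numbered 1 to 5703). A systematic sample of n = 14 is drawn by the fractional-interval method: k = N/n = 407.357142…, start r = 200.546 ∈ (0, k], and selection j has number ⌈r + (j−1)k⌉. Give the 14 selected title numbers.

201, 608, 1016, 1423, 1830, 2238, 2645, 3053, 3460, 3867, 4275, 4682, 5089, 5497

j=1: r + 0k = 200.546 → ⌈·⌉ = 201
j=2: r + 1k = 607.903142… → ⌈·⌉ = 608
j=3: r + 2k = 1015.260285… → ⌈·⌉ = 1016
j=4: r + 3k = 1422.617428… → ⌈·⌉ = 1423
j=5: r + 4k = 1829.974571… → ⌈·⌉ = 1830
j=6: r + 5k = 2237.331714… → ⌈·⌉ = 2238
j=7: r + 6k = 2644.688857… → ⌈·⌉ = 2645
j=8: r + 7k = 3052.046 → ⌈·⌉ = 3053
j=9: r + 8k = 3459.403142… → ⌈·⌉ = 3460
j=10: r + 9k = 3866.760285… → ⌈·⌉ = 3867
j=11: r + 10k = 4274.117428… → ⌈·⌉ = 4275
j=12: r + 11k = 4681.474571… → ⌈·⌉ = 4682
j=13: r + 12k = 5088.831714… → ⌈·⌉ = 5089
j=14: r + 13k = 5496.188857… → ⌈·⌉ = 5497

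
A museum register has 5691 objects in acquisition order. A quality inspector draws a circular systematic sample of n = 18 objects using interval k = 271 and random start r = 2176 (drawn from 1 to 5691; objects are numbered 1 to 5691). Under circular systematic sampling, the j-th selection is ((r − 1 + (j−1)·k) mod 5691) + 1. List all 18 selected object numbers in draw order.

Selection 1: 2176
Selection 2: 2176 + 271 = 2447
Selection 3: 2447 + 271 = 2718
Selection 4: 2718 + 271 = 2989
Selection 5: 2989 + 271 = 3260
Selection 6: 3260 + 271 = 3531
Selection 7: 3531 + 271 = 3802
Selection 8: 3802 + 271 = 4073
Selection 9: 4073 + 271 = 4344
Selection 10: 4344 + 271 = 4615
Selection 11: 4615 + 271 = 4886
Selection 12: 4886 + 271 = 5157
Selection 13: 5157 + 271 = 5428
Selection 14: 5428 + 271 = 5699 → 5699 − 5691 = 8
Selection 15: 8 + 271 = 279
Selection 16: 279 + 271 = 550
Selection 17: 550 + 271 = 821
Selection 18: 821 + 271 = 1092

2176, 2447, 2718, 2989, 3260, 3531, 3802, 4073, 4344, 4615, 4886, 5157, 5428, 8, 279, 550, 821, 1092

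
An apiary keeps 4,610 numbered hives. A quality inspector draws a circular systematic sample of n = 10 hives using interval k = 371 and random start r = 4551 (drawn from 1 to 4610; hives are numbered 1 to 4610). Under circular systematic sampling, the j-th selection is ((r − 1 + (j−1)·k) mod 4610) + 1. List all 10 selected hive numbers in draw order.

Selection 1: 4551
Selection 2: 4551 + 371 = 4922 → 4922 − 4610 = 312
Selection 3: 312 + 371 = 683
Selection 4: 683 + 371 = 1054
Selection 5: 1054 + 371 = 1425
Selection 6: 1425 + 371 = 1796
Selection 7: 1796 + 371 = 2167
Selection 8: 2167 + 371 = 2538
Selection 9: 2538 + 371 = 2909
Selection 10: 2909 + 371 = 3280

4551, 312, 683, 1054, 1425, 1796, 2167, 2538, 2909, 3280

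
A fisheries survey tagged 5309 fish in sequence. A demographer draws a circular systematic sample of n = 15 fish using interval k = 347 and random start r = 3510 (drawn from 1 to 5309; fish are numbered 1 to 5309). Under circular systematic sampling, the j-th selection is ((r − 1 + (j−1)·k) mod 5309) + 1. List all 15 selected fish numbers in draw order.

Selection 1: 3510
Selection 2: 3510 + 347 = 3857
Selection 3: 3857 + 347 = 4204
Selection 4: 4204 + 347 = 4551
Selection 5: 4551 + 347 = 4898
Selection 6: 4898 + 347 = 5245
Selection 7: 5245 + 347 = 5592 → 5592 − 5309 = 283
Selection 8: 283 + 347 = 630
Selection 9: 630 + 347 = 977
Selection 10: 977 + 347 = 1324
Selection 11: 1324 + 347 = 1671
Selection 12: 1671 + 347 = 2018
Selection 13: 2018 + 347 = 2365
Selection 14: 2365 + 347 = 2712
Selection 15: 2712 + 347 = 3059

3510, 3857, 4204, 4551, 4898, 5245, 283, 630, 977, 1324, 1671, 2018, 2365, 2712, 3059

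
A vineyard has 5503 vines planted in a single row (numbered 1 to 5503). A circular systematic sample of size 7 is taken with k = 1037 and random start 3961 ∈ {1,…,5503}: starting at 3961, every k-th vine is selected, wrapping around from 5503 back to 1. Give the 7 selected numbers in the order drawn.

3961, 4998, 532, 1569, 2606, 3643, 4680

Selection 1: 3961
Selection 2: 3961 + 1037 = 4998
Selection 3: 4998 + 1037 = 6035 → 6035 − 5503 = 532
Selection 4: 532 + 1037 = 1569
Selection 5: 1569 + 1037 = 2606
Selection 6: 2606 + 1037 = 3643
Selection 7: 3643 + 1037 = 4680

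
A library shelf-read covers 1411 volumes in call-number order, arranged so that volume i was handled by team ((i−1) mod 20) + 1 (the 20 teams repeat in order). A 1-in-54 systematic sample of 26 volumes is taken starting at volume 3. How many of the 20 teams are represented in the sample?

10

Consecutive selections differ by k = 54, so their team numbers differ by 54 mod 20 = 14.
gcd(54, 20) = 2, so the sample visits 20/2 = 10 distinct residues mod 20.
Start 3 is team 3; the teams hit are 1, 3, 5, 7, 9, 11, 13, 15, 17, 19.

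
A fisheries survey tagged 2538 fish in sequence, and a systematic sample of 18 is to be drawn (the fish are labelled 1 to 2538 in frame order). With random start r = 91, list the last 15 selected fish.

k = N/n = 2538/18 = 141
4th selection = 91 + 3×141 = 514
5th: 514 + 141 = 655
6th: 655 + 141 = 796
7th: 796 + 141 = 937
8th: 937 + 141 = 1078
9th: 1078 + 141 = 1219
10th: 1219 + 141 = 1360
11th: 1360 + 141 = 1501
12th: 1501 + 141 = 1642
13th: 1642 + 141 = 1783
14th: 1783 + 141 = 1924
15th: 1924 + 141 = 2065
16th: 2065 + 141 = 2206
17th: 2206 + 141 = 2347
18th: 2347 + 141 = 2488

514, 655, 796, 937, 1078, 1219, 1360, 1501, 1642, 1783, 1924, 2065, 2206, 2347, 2488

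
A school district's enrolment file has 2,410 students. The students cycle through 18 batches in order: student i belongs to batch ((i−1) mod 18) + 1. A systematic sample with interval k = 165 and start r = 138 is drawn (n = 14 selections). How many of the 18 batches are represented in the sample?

Consecutive selections differ by k = 165, so their batch numbers differ by 165 mod 18 = 3.
gcd(165, 18) = 3, so the sample visits 18/3 = 6 distinct residues mod 18.
Start 138 is batch 12; the batches hit are 3, 6, 9, 12, 15, 18.

6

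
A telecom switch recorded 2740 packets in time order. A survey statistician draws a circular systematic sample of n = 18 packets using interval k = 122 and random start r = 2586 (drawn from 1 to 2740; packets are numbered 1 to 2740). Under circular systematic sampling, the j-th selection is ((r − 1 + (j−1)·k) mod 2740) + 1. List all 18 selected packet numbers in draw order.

2586, 2708, 90, 212, 334, 456, 578, 700, 822, 944, 1066, 1188, 1310, 1432, 1554, 1676, 1798, 1920

Selection 1: 2586
Selection 2: 2586 + 122 = 2708
Selection 3: 2708 + 122 = 2830 → 2830 − 2740 = 90
Selection 4: 90 + 122 = 212
Selection 5: 212 + 122 = 334
Selection 6: 334 + 122 = 456
Selection 7: 456 + 122 = 578
Selection 8: 578 + 122 = 700
Selection 9: 700 + 122 = 822
Selection 10: 822 + 122 = 944
Selection 11: 944 + 122 = 1066
Selection 12: 1066 + 122 = 1188
Selection 13: 1188 + 122 = 1310
Selection 14: 1310 + 122 = 1432
Selection 15: 1432 + 122 = 1554
Selection 16: 1554 + 122 = 1676
Selection 17: 1676 + 122 = 1798
Selection 18: 1798 + 122 = 1920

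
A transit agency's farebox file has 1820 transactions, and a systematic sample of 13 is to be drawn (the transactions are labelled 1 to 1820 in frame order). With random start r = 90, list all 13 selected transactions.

90, 230, 370, 510, 650, 790, 930, 1070, 1210, 1350, 1490, 1630, 1770

k = N/n = 1820/13 = 140
transaction 1: 90
transaction 2: 90 + 140 = 230
transaction 3: 230 + 140 = 370
transaction 4: 370 + 140 = 510
transaction 5: 510 + 140 = 650
transaction 6: 650 + 140 = 790
transaction 7: 790 + 140 = 930
transaction 8: 930 + 140 = 1070
transaction 9: 1070 + 140 = 1210
transaction 10: 1210 + 140 = 1350
transaction 11: 1350 + 140 = 1490
transaction 12: 1490 + 140 = 1630
transaction 13: 1630 + 140 = 1770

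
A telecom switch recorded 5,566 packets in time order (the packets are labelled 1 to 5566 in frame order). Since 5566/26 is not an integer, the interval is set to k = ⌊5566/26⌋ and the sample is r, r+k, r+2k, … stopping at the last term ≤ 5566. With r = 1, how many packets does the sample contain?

k = ⌊5566/26⌋ = 214
Achieved size = ⌊(5566 − 1)/214⌋ + 1 = ⌊5565/214⌋ + 1 = 26 + 1 = 27
(last selection: 1 + 26×214 = 5565 ≤ 5566; next would be 5779 > 5566)

27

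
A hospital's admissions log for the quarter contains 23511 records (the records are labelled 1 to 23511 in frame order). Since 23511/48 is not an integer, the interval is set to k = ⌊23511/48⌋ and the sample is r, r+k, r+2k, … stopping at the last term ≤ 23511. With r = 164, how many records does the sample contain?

48

k = ⌊23511/48⌋ = 489
Achieved size = ⌊(23511 − 164)/489⌋ + 1 = ⌊23347/489⌋ + 1 = 47 + 1 = 48
(last selection: 164 + 47×489 = 23147 ≤ 23511; next would be 23636 > 23511)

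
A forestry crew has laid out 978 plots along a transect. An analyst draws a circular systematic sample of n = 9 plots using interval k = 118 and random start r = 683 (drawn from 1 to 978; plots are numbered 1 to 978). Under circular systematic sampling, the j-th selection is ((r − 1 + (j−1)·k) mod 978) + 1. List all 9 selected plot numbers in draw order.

Selection 1: 683
Selection 2: 683 + 118 = 801
Selection 3: 801 + 118 = 919
Selection 4: 919 + 118 = 1037 → 1037 − 978 = 59
Selection 5: 59 + 118 = 177
Selection 6: 177 + 118 = 295
Selection 7: 295 + 118 = 413
Selection 8: 413 + 118 = 531
Selection 9: 531 + 118 = 649

683, 801, 919, 59, 177, 295, 413, 531, 649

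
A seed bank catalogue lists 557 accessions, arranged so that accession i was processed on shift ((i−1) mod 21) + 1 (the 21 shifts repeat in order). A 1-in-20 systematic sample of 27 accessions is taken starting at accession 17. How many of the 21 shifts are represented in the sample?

Consecutive selections differ by k = 20, so their shift numbers differ by 20 mod 21 = 20.
gcd(20, 21) = 1, so the sample visits 21/1 = 21 distinct residues mod 21.
Start 17 is shift 17; the shifts hit are 1, 2, 3, 4, 5, 6, 7, 8, 9, 10, 11, 12, 13, 14, 15, 16, 17, 18, 19, 20, 21.

21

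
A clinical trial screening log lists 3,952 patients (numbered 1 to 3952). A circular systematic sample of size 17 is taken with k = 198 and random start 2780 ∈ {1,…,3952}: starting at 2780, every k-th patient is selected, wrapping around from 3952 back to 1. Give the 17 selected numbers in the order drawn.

2780, 2978, 3176, 3374, 3572, 3770, 16, 214, 412, 610, 808, 1006, 1204, 1402, 1600, 1798, 1996

Selection 1: 2780
Selection 2: 2780 + 198 = 2978
Selection 3: 2978 + 198 = 3176
Selection 4: 3176 + 198 = 3374
Selection 5: 3374 + 198 = 3572
Selection 6: 3572 + 198 = 3770
Selection 7: 3770 + 198 = 3968 → 3968 − 3952 = 16
Selection 8: 16 + 198 = 214
Selection 9: 214 + 198 = 412
Selection 10: 412 + 198 = 610
Selection 11: 610 + 198 = 808
Selection 12: 808 + 198 = 1006
Selection 13: 1006 + 198 = 1204
Selection 14: 1204 + 198 = 1402
Selection 15: 1402 + 198 = 1600
Selection 16: 1600 + 198 = 1798
Selection 17: 1798 + 198 = 1996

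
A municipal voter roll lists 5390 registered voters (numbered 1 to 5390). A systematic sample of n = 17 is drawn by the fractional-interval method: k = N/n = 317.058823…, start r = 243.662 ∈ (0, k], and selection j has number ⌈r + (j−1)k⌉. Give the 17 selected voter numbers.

244, 561, 878, 1195, 1512, 1829, 2147, 2464, 2781, 3098, 3415, 3732, 4049, 4366, 4683, 5000, 5317

j=1: r + 0k = 243.662 → ⌈·⌉ = 244
j=2: r + 1k = 560.720823… → ⌈·⌉ = 561
j=3: r + 2k = 877.779647… → ⌈·⌉ = 878
j=4: r + 3k = 1194.838470… → ⌈·⌉ = 1195
j=5: r + 4k = 1511.897294… → ⌈·⌉ = 1512
j=6: r + 5k = 1828.956117… → ⌈·⌉ = 1829
j=7: r + 6k = 2146.014941… → ⌈·⌉ = 2147
j=8: r + 7k = 2463.073764… → ⌈·⌉ = 2464
j=9: r + 8k = 2780.132588… → ⌈·⌉ = 2781
j=10: r + 9k = 3097.191411… → ⌈·⌉ = 3098
j=11: r + 10k = 3414.250235… → ⌈·⌉ = 3415
j=12: r + 11k = 3731.309058… → ⌈·⌉ = 3732
j=13: r + 12k = 4048.367882… → ⌈·⌉ = 4049
j=14: r + 13k = 4365.426705… → ⌈·⌉ = 4366
j=15: r + 14k = 4682.485529… → ⌈·⌉ = 4683
j=16: r + 15k = 4999.544352… → ⌈·⌉ = 5000
j=17: r + 16k = 5316.603176… → ⌈·⌉ = 5317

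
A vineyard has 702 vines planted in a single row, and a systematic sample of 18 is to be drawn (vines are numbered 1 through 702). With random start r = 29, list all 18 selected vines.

29, 68, 107, 146, 185, 224, 263, 302, 341, 380, 419, 458, 497, 536, 575, 614, 653, 692

k = N/n = 702/18 = 39
vine 1: 29
vine 2: 29 + 39 = 68
vine 3: 68 + 39 = 107
vine 4: 107 + 39 = 146
vine 5: 146 + 39 = 185
vine 6: 185 + 39 = 224
vine 7: 224 + 39 = 263
vine 8: 263 + 39 = 302
vine 9: 302 + 39 = 341
vine 10: 341 + 39 = 380
vine 11: 380 + 39 = 419
vine 12: 419 + 39 = 458
vine 13: 458 + 39 = 497
vine 14: 497 + 39 = 536
vine 15: 536 + 39 = 575
vine 16: 575 + 39 = 614
vine 17: 614 + 39 = 653
vine 18: 653 + 39 = 692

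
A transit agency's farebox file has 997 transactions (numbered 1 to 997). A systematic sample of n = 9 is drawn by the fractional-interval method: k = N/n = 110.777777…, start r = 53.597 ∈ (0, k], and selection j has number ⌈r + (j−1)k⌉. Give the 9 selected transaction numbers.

j=1: r + 0k = 53.597 → ⌈·⌉ = 54
j=2: r + 1k = 164.374777… → ⌈·⌉ = 165
j=3: r + 2k = 275.152555… → ⌈·⌉ = 276
j=4: r + 3k = 385.930333… → ⌈·⌉ = 386
j=5: r + 4k = 496.708111… → ⌈·⌉ = 497
j=6: r + 5k = 607.485888… → ⌈·⌉ = 608
j=7: r + 6k = 718.263666… → ⌈·⌉ = 719
j=8: r + 7k = 829.041444… → ⌈·⌉ = 830
j=9: r + 8k = 939.819222… → ⌈·⌉ = 940

54, 165, 276, 386, 497, 608, 719, 830, 940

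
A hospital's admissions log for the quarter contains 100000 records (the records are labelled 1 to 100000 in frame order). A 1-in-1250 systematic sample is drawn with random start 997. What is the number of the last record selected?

k = 1250
80th selection = r + (80−1)·k = 997 + 79×1250 = 997 + 98750 = 99747

99747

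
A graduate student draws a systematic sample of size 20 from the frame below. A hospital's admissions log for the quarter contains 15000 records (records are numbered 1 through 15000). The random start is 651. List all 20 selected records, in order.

k = N/n = 15000/20 = 750
record 1: 651
record 2: 651 + 750 = 1401
record 3: 1401 + 750 = 2151
record 4: 2151 + 750 = 2901
record 5: 2901 + 750 = 3651
record 6: 3651 + 750 = 4401
record 7: 4401 + 750 = 5151
record 8: 5151 + 750 = 5901
record 9: 5901 + 750 = 6651
record 10: 6651 + 750 = 7401
record 11: 7401 + 750 = 8151
record 12: 8151 + 750 = 8901
record 13: 8901 + 750 = 9651
record 14: 9651 + 750 = 10401
record 15: 10401 + 750 = 11151
record 16: 11151 + 750 = 11901
record 17: 11901 + 750 = 12651
record 18: 12651 + 750 = 13401
record 19: 13401 + 750 = 14151
record 20: 14151 + 750 = 14901

651, 1401, 2151, 2901, 3651, 4401, 5151, 5901, 6651, 7401, 8151, 8901, 9651, 10401, 11151, 11901, 12651, 13401, 14151, 14901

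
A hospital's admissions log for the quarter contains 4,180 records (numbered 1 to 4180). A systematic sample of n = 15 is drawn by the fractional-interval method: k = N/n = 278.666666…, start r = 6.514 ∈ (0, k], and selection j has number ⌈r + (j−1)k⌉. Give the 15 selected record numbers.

7, 286, 564, 843, 1122, 1400, 1679, 1958, 2236, 2515, 2794, 3072, 3351, 3630, 3908

j=1: r + 0k = 6.514 → ⌈·⌉ = 7
j=2: r + 1k = 285.180666… → ⌈·⌉ = 286
j=3: r + 2k = 563.847333… → ⌈·⌉ = 564
j=4: r + 3k = 842.514 → ⌈·⌉ = 843
j=5: r + 4k = 1121.180666… → ⌈·⌉ = 1122
j=6: r + 5k = 1399.847333… → ⌈·⌉ = 1400
j=7: r + 6k = 1678.514 → ⌈·⌉ = 1679
j=8: r + 7k = 1957.180666… → ⌈·⌉ = 1958
j=9: r + 8k = 2235.847333… → ⌈·⌉ = 2236
j=10: r + 9k = 2514.514 → ⌈·⌉ = 2515
j=11: r + 10k = 2793.180666… → ⌈·⌉ = 2794
j=12: r + 11k = 3071.847333… → ⌈·⌉ = 3072
j=13: r + 12k = 3350.514 → ⌈·⌉ = 3351
j=14: r + 13k = 3629.180666… → ⌈·⌉ = 3630
j=15: r + 14k = 3907.847333… → ⌈·⌉ = 3908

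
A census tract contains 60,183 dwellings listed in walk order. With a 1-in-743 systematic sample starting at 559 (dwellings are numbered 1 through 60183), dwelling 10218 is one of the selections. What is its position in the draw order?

k = 743
position = (10218 − 559)/743 + 1 = 9659/743 + 1 = 13 + 1 = 14

14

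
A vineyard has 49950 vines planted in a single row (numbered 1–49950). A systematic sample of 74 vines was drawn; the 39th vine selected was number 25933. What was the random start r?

283

k = 49950/74 = 675
r = 25933 − (39−1)×675 = 25933 − 25650 = 283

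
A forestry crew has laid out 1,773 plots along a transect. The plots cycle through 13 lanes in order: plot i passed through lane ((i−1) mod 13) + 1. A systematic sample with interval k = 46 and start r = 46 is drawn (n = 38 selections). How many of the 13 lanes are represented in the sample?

13

Consecutive selections differ by k = 46, so their lane numbers differ by 46 mod 13 = 7.
gcd(46, 13) = 1, so the sample visits 13/1 = 13 distinct residues mod 13.
Start 46 is lane 7; the lanes hit are 1, 2, 3, 4, 5, 6, 7, 8, 9, 10, 11, 12, 13.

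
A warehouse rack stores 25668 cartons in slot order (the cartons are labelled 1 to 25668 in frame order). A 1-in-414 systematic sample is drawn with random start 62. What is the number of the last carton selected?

25316

k = 414
62nd selection = r + (62−1)·k = 62 + 61×414 = 62 + 25254 = 25316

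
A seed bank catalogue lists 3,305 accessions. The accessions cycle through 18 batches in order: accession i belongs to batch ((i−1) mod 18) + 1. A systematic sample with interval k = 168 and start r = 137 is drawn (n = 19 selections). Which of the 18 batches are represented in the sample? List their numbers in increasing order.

Consecutive selections differ by k = 168, so their batch numbers differ by 168 mod 18 = 6.
gcd(168, 18) = 6, so the sample visits 18/6 = 3 distinct residues mod 18.
Start 137 is batch 11; the batches hit are 5, 11, 17.

5, 11, 17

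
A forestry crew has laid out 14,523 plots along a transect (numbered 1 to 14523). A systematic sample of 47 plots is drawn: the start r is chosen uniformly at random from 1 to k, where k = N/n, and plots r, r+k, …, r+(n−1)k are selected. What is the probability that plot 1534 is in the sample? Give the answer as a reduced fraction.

k = 14523/47 = 309.
Plot 1534 is selected iff r ≡ 1534 (mod 309); exactly one such r in {1,…,309}.
Inclusion probability = 1/309.

1/309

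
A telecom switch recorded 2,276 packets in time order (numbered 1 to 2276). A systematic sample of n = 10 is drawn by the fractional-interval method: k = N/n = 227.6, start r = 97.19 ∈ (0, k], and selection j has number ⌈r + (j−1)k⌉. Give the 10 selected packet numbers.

98, 325, 553, 780, 1008, 1236, 1463, 1691, 1918, 2146

j=1: r + 0k = 97.19 → ⌈·⌉ = 98
j=2: r + 1k = 324.79 → ⌈·⌉ = 325
j=3: r + 2k = 552.39 → ⌈·⌉ = 553
j=4: r + 3k = 779.99 → ⌈·⌉ = 780
j=5: r + 4k = 1007.59 → ⌈·⌉ = 1008
j=6: r + 5k = 1235.19 → ⌈·⌉ = 1236
j=7: r + 6k = 1462.79 → ⌈·⌉ = 1463
j=8: r + 7k = 1690.39 → ⌈·⌉ = 1691
j=9: r + 8k = 1917.99 → ⌈·⌉ = 1918
j=10: r + 9k = 2145.59 → ⌈·⌉ = 2146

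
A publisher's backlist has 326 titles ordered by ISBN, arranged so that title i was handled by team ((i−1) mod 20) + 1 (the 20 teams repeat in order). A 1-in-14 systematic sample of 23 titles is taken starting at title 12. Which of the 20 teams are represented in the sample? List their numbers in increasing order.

Consecutive selections differ by k = 14, so their team numbers differ by 14 mod 20 = 14.
gcd(14, 20) = 2, so the sample visits 20/2 = 10 distinct residues mod 20.
Start 12 is team 12; the teams hit are 2, 4, 6, 8, 10, 12, 14, 16, 18, 20.

2, 4, 6, 8, 10, 12, 14, 16, 18, 20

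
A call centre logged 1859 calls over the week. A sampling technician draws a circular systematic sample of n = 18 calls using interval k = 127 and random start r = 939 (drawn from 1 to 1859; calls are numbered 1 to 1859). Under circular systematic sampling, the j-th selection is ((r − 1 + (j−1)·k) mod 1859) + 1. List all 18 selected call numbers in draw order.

939, 1066, 1193, 1320, 1447, 1574, 1701, 1828, 96, 223, 350, 477, 604, 731, 858, 985, 1112, 1239

Selection 1: 939
Selection 2: 939 + 127 = 1066
Selection 3: 1066 + 127 = 1193
Selection 4: 1193 + 127 = 1320
Selection 5: 1320 + 127 = 1447
Selection 6: 1447 + 127 = 1574
Selection 7: 1574 + 127 = 1701
Selection 8: 1701 + 127 = 1828
Selection 9: 1828 + 127 = 1955 → 1955 − 1859 = 96
Selection 10: 96 + 127 = 223
Selection 11: 223 + 127 = 350
Selection 12: 350 + 127 = 477
Selection 13: 477 + 127 = 604
Selection 14: 604 + 127 = 731
Selection 15: 731 + 127 = 858
Selection 16: 858 + 127 = 985
Selection 17: 985 + 127 = 1112
Selection 18: 1112 + 127 = 1239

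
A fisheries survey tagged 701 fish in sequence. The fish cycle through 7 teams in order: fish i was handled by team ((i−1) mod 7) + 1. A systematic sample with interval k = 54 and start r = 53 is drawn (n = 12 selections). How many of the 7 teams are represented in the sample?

7

Consecutive selections differ by k = 54, so their team numbers differ by 54 mod 7 = 5.
gcd(54, 7) = 1, so the sample visits 7/1 = 7 distinct residues mod 7.
Start 53 is team 4; the teams hit are 1, 2, 3, 4, 5, 6, 7.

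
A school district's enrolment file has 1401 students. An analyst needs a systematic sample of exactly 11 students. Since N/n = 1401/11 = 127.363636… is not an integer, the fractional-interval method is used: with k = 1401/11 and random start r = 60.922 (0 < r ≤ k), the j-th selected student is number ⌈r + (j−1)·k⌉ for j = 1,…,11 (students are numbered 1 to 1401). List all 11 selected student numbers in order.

j=1: r + 0k = 60.922 → ⌈·⌉ = 61
j=2: r + 1k = 188.285636… → ⌈·⌉ = 189
j=3: r + 2k = 315.649272… → ⌈·⌉ = 316
j=4: r + 3k = 443.012909… → ⌈·⌉ = 444
j=5: r + 4k = 570.376545… → ⌈·⌉ = 571
j=6: r + 5k = 697.740181… → ⌈·⌉ = 698
j=7: r + 6k = 825.103818… → ⌈·⌉ = 826
j=8: r + 7k = 952.467454… → ⌈·⌉ = 953
j=9: r + 8k = 1079.831090… → ⌈·⌉ = 1080
j=10: r + 9k = 1207.194727… → ⌈·⌉ = 1208
j=11: r + 10k = 1334.558363… → ⌈·⌉ = 1335

61, 189, 316, 444, 571, 698, 826, 953, 1080, 1208, 1335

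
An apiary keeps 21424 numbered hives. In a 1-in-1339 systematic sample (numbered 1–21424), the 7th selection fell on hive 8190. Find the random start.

k = 1339
r = 8190 − (7−1)×1339 = 8190 − 8034 = 156

156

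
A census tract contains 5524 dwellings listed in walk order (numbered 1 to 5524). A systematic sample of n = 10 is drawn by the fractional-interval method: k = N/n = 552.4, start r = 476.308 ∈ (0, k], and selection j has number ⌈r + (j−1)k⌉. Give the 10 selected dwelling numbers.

j=1: r + 0k = 476.308 → ⌈·⌉ = 477
j=2: r + 1k = 1028.708 → ⌈·⌉ = 1029
j=3: r + 2k = 1581.108 → ⌈·⌉ = 1582
j=4: r + 3k = 2133.508 → ⌈·⌉ = 2134
j=5: r + 4k = 2685.908 → ⌈·⌉ = 2686
j=6: r + 5k = 3238.308 → ⌈·⌉ = 3239
j=7: r + 6k = 3790.708 → ⌈·⌉ = 3791
j=8: r + 7k = 4343.108 → ⌈·⌉ = 4344
j=9: r + 8k = 4895.508 → ⌈·⌉ = 4896
j=10: r + 9k = 5447.908 → ⌈·⌉ = 5448

477, 1029, 1582, 2134, 2686, 3239, 3791, 4344, 4896, 5448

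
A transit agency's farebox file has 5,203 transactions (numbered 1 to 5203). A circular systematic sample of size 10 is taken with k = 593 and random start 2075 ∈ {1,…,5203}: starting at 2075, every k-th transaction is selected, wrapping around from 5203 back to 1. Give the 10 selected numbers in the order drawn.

Selection 1: 2075
Selection 2: 2075 + 593 = 2668
Selection 3: 2668 + 593 = 3261
Selection 4: 3261 + 593 = 3854
Selection 5: 3854 + 593 = 4447
Selection 6: 4447 + 593 = 5040
Selection 7: 5040 + 593 = 5633 → 5633 − 5203 = 430
Selection 8: 430 + 593 = 1023
Selection 9: 1023 + 593 = 1616
Selection 10: 1616 + 593 = 2209

2075, 2668, 3261, 3854, 4447, 5040, 430, 1023, 1616, 2209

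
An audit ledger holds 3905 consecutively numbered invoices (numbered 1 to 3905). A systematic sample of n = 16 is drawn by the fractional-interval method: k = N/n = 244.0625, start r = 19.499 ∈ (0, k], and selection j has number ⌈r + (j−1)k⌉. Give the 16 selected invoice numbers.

20, 264, 508, 752, 996, 1240, 1484, 1728, 1972, 2217, 2461, 2705, 2949, 3193, 3437, 3681

j=1: r + 0k = 19.499 → ⌈·⌉ = 20
j=2: r + 1k = 263.5615 → ⌈·⌉ = 264
j=3: r + 2k = 507.624 → ⌈·⌉ = 508
j=4: r + 3k = 751.6865 → ⌈·⌉ = 752
j=5: r + 4k = 995.749 → ⌈·⌉ = 996
j=6: r + 5k = 1239.8115 → ⌈·⌉ = 1240
j=7: r + 6k = 1483.874 → ⌈·⌉ = 1484
j=8: r + 7k = 1727.9365 → ⌈·⌉ = 1728
j=9: r + 8k = 1971.999 → ⌈·⌉ = 1972
j=10: r + 9k = 2216.0615 → ⌈·⌉ = 2217
j=11: r + 10k = 2460.124 → ⌈·⌉ = 2461
j=12: r + 11k = 2704.1865 → ⌈·⌉ = 2705
j=13: r + 12k = 2948.249 → ⌈·⌉ = 2949
j=14: r + 13k = 3192.3115 → ⌈·⌉ = 3193
j=15: r + 14k = 3436.374 → ⌈·⌉ = 3437
j=16: r + 15k = 3680.4365 → ⌈·⌉ = 3681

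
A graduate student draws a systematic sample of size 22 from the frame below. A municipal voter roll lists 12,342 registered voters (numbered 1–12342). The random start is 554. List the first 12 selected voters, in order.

k = N/n = 12342/22 = 561
voter 1: 554
voter 2: 554 + 561 = 1115
voter 3: 1115 + 561 = 1676
voter 4: 1676 + 561 = 2237
voter 5: 2237 + 561 = 2798
voter 6: 2798 + 561 = 3359
voter 7: 3359 + 561 = 3920
voter 8: 3920 + 561 = 4481
voter 9: 4481 + 561 = 5042
voter 10: 5042 + 561 = 5603
voter 11: 5603 + 561 = 6164
voter 12: 6164 + 561 = 6725

554, 1115, 1676, 2237, 2798, 3359, 3920, 4481, 5042, 5603, 6164, 6725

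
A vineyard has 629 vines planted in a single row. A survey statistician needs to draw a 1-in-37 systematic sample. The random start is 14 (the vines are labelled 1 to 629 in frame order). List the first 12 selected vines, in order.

vine 1: 14
vine 2: 14 + 37 = 51
vine 3: 51 + 37 = 88
vine 4: 88 + 37 = 125
vine 5: 125 + 37 = 162
vine 6: 162 + 37 = 199
vine 7: 199 + 37 = 236
vine 8: 236 + 37 = 273
vine 9: 273 + 37 = 310
vine 10: 310 + 37 = 347
vine 11: 347 + 37 = 384
vine 12: 384 + 37 = 421

14, 51, 88, 125, 162, 199, 236, 273, 310, 347, 384, 421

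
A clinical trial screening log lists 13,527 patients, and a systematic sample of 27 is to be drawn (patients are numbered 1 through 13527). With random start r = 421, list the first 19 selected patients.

k = N/n = 13527/27 = 501
patient 1: 421
patient 2: 421 + 501 = 922
patient 3: 922 + 501 = 1423
patient 4: 1423 + 501 = 1924
patient 5: 1924 + 501 = 2425
patient 6: 2425 + 501 = 2926
patient 7: 2926 + 501 = 3427
patient 8: 3427 + 501 = 3928
patient 9: 3928 + 501 = 4429
patient 10: 4429 + 501 = 4930
patient 11: 4930 + 501 = 5431
patient 12: 5431 + 501 = 5932
patient 13: 5932 + 501 = 6433
patient 14: 6433 + 501 = 6934
patient 15: 6934 + 501 = 7435
patient 16: 7435 + 501 = 7936
patient 17: 7936 + 501 = 8437
patient 18: 8437 + 501 = 8938
patient 19: 8938 + 501 = 9439

421, 922, 1423, 1924, 2425, 2926, 3427, 3928, 4429, 4930, 5431, 5932, 6433, 6934, 7435, 7936, 8437, 8938, 9439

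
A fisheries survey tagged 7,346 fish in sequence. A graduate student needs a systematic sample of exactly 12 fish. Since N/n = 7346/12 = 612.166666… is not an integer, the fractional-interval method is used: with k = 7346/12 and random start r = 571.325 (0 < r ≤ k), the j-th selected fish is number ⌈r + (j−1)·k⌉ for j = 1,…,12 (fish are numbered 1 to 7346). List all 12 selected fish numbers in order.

572, 1184, 1796, 2408, 3020, 3633, 4245, 4857, 5469, 6081, 6693, 7306

j=1: r + 0k = 571.325 → ⌈·⌉ = 572
j=2: r + 1k = 1183.491666… → ⌈·⌉ = 1184
j=3: r + 2k = 1795.658333… → ⌈·⌉ = 1796
j=4: r + 3k = 2407.825 → ⌈·⌉ = 2408
j=5: r + 4k = 3019.991666… → ⌈·⌉ = 3020
j=6: r + 5k = 3632.158333… → ⌈·⌉ = 3633
j=7: r + 6k = 4244.325 → ⌈·⌉ = 4245
j=8: r + 7k = 4856.491666… → ⌈·⌉ = 4857
j=9: r + 8k = 5468.658333… → ⌈·⌉ = 5469
j=10: r + 9k = 6080.825 → ⌈·⌉ = 6081
j=11: r + 10k = 6692.991666… → ⌈·⌉ = 6693
j=12: r + 11k = 7305.158333… → ⌈·⌉ = 7306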